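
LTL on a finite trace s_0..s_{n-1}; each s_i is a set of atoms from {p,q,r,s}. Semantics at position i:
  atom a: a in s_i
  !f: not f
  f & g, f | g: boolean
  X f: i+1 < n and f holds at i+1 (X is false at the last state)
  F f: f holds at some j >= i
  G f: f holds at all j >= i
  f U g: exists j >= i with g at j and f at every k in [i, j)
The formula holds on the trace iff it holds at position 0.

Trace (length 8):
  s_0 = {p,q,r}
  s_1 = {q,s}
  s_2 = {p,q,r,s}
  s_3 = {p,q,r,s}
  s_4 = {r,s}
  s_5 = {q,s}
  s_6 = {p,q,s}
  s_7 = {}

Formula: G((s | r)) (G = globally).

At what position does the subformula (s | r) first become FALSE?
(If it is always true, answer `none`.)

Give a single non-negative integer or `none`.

s_0={p,q,r}: (s | r)=True s=False r=True
s_1={q,s}: (s | r)=True s=True r=False
s_2={p,q,r,s}: (s | r)=True s=True r=True
s_3={p,q,r,s}: (s | r)=True s=True r=True
s_4={r,s}: (s | r)=True s=True r=True
s_5={q,s}: (s | r)=True s=True r=False
s_6={p,q,s}: (s | r)=True s=True r=False
s_7={}: (s | r)=False s=False r=False
G((s | r)) holds globally = False
First violation at position 7.

Answer: 7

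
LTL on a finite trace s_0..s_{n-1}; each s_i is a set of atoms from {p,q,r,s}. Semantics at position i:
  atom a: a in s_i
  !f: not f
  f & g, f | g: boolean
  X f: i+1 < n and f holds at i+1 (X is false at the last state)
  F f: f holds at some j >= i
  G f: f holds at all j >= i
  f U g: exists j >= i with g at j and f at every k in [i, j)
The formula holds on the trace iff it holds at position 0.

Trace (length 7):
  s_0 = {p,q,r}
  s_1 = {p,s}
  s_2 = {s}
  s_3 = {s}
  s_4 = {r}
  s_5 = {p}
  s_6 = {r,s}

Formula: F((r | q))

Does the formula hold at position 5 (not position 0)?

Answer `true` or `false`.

Answer: true

Derivation:
s_0={p,q,r}: F((r | q))=True (r | q)=True r=True q=True
s_1={p,s}: F((r | q))=True (r | q)=False r=False q=False
s_2={s}: F((r | q))=True (r | q)=False r=False q=False
s_3={s}: F((r | q))=True (r | q)=False r=False q=False
s_4={r}: F((r | q))=True (r | q)=True r=True q=False
s_5={p}: F((r | q))=True (r | q)=False r=False q=False
s_6={r,s}: F((r | q))=True (r | q)=True r=True q=False
Evaluating at position 5: result = True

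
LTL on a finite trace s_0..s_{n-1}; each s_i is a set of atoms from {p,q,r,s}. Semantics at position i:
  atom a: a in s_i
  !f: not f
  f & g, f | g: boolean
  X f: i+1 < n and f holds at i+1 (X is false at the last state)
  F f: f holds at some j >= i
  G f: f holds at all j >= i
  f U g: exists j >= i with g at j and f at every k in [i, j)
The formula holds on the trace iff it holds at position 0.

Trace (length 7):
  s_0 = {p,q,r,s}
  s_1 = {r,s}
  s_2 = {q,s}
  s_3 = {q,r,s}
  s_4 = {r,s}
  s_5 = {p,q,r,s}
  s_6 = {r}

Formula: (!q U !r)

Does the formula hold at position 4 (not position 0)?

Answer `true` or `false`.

Answer: false

Derivation:
s_0={p,q,r,s}: (!q U !r)=False !q=False q=True !r=False r=True
s_1={r,s}: (!q U !r)=True !q=True q=False !r=False r=True
s_2={q,s}: (!q U !r)=True !q=False q=True !r=True r=False
s_3={q,r,s}: (!q U !r)=False !q=False q=True !r=False r=True
s_4={r,s}: (!q U !r)=False !q=True q=False !r=False r=True
s_5={p,q,r,s}: (!q U !r)=False !q=False q=True !r=False r=True
s_6={r}: (!q U !r)=False !q=True q=False !r=False r=True
Evaluating at position 4: result = False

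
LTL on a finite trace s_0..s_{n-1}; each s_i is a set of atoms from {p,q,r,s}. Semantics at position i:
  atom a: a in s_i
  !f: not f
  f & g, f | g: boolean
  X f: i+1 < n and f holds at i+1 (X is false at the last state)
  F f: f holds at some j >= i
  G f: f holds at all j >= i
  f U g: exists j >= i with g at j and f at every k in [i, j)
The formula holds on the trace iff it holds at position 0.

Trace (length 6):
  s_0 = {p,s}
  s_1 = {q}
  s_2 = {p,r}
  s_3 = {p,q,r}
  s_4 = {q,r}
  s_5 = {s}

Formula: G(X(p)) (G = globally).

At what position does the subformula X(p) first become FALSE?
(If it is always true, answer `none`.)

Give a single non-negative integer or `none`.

s_0={p,s}: X(p)=False p=True
s_1={q}: X(p)=True p=False
s_2={p,r}: X(p)=True p=True
s_3={p,q,r}: X(p)=False p=True
s_4={q,r}: X(p)=False p=False
s_5={s}: X(p)=False p=False
G(X(p)) holds globally = False
First violation at position 0.

Answer: 0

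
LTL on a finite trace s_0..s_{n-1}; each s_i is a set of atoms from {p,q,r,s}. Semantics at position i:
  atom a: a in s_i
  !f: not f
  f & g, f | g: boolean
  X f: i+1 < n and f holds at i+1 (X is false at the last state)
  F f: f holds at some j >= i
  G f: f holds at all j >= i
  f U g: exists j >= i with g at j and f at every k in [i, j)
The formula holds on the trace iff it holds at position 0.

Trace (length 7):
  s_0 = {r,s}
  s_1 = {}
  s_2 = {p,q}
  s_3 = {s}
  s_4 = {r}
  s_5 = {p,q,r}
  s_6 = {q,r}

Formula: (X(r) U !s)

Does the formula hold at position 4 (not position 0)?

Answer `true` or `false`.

s_0={r,s}: (X(r) U !s)=False X(r)=False r=True !s=False s=True
s_1={}: (X(r) U !s)=True X(r)=False r=False !s=True s=False
s_2={p,q}: (X(r) U !s)=True X(r)=False r=False !s=True s=False
s_3={s}: (X(r) U !s)=True X(r)=True r=False !s=False s=True
s_4={r}: (X(r) U !s)=True X(r)=True r=True !s=True s=False
s_5={p,q,r}: (X(r) U !s)=True X(r)=True r=True !s=True s=False
s_6={q,r}: (X(r) U !s)=True X(r)=False r=True !s=True s=False
Evaluating at position 4: result = True

Answer: true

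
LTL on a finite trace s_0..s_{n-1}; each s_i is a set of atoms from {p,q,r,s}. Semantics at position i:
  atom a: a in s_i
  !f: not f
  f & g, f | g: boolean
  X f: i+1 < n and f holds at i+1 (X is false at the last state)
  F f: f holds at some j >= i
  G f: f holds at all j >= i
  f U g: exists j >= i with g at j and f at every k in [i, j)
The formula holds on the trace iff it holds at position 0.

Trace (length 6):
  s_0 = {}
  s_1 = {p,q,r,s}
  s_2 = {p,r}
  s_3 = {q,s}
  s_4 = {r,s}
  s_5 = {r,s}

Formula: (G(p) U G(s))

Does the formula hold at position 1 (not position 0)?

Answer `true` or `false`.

s_0={}: (G(p) U G(s))=False G(p)=False p=False G(s)=False s=False
s_1={p,q,r,s}: (G(p) U G(s))=False G(p)=False p=True G(s)=False s=True
s_2={p,r}: (G(p) U G(s))=False G(p)=False p=True G(s)=False s=False
s_3={q,s}: (G(p) U G(s))=True G(p)=False p=False G(s)=True s=True
s_4={r,s}: (G(p) U G(s))=True G(p)=False p=False G(s)=True s=True
s_5={r,s}: (G(p) U G(s))=True G(p)=False p=False G(s)=True s=True
Evaluating at position 1: result = False

Answer: false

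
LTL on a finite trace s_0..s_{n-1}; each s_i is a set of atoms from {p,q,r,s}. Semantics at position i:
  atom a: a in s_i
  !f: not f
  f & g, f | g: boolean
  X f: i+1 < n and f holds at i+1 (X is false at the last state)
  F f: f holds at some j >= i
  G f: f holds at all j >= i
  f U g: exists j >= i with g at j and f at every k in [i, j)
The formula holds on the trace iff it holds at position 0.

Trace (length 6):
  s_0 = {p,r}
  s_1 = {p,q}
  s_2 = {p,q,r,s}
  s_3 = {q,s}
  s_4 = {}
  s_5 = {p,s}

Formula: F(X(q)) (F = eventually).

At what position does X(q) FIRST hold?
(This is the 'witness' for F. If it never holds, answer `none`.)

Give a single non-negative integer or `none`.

s_0={p,r}: X(q)=True q=False
s_1={p,q}: X(q)=True q=True
s_2={p,q,r,s}: X(q)=True q=True
s_3={q,s}: X(q)=False q=True
s_4={}: X(q)=False q=False
s_5={p,s}: X(q)=False q=False
F(X(q)) holds; first witness at position 0.

Answer: 0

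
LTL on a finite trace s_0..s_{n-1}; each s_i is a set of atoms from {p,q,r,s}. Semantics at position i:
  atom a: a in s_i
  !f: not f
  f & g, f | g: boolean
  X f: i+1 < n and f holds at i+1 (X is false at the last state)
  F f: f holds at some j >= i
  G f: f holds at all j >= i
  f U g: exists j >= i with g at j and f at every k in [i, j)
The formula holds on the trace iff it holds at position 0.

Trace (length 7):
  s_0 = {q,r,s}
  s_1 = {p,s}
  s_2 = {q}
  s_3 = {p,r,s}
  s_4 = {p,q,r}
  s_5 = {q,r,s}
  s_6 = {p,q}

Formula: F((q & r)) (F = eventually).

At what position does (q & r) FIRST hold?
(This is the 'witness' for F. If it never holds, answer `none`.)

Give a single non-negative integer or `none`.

Answer: 0

Derivation:
s_0={q,r,s}: (q & r)=True q=True r=True
s_1={p,s}: (q & r)=False q=False r=False
s_2={q}: (q & r)=False q=True r=False
s_3={p,r,s}: (q & r)=False q=False r=True
s_4={p,q,r}: (q & r)=True q=True r=True
s_5={q,r,s}: (q & r)=True q=True r=True
s_6={p,q}: (q & r)=False q=True r=False
F((q & r)) holds; first witness at position 0.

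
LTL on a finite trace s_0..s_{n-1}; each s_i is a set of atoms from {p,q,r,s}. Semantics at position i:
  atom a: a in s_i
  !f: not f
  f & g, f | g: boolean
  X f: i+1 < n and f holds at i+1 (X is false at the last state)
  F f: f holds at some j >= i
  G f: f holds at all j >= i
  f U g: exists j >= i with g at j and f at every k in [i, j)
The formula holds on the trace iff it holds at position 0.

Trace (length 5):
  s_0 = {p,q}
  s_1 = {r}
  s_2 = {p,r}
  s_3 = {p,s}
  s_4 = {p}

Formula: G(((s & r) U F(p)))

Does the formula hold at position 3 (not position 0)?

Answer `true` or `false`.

s_0={p,q}: G(((s & r) U F(p)))=True ((s & r) U F(p))=True (s & r)=False s=False r=False F(p)=True p=True
s_1={r}: G(((s & r) U F(p)))=True ((s & r) U F(p))=True (s & r)=False s=False r=True F(p)=True p=False
s_2={p,r}: G(((s & r) U F(p)))=True ((s & r) U F(p))=True (s & r)=False s=False r=True F(p)=True p=True
s_3={p,s}: G(((s & r) U F(p)))=True ((s & r) U F(p))=True (s & r)=False s=True r=False F(p)=True p=True
s_4={p}: G(((s & r) U F(p)))=True ((s & r) U F(p))=True (s & r)=False s=False r=False F(p)=True p=True
Evaluating at position 3: result = True

Answer: true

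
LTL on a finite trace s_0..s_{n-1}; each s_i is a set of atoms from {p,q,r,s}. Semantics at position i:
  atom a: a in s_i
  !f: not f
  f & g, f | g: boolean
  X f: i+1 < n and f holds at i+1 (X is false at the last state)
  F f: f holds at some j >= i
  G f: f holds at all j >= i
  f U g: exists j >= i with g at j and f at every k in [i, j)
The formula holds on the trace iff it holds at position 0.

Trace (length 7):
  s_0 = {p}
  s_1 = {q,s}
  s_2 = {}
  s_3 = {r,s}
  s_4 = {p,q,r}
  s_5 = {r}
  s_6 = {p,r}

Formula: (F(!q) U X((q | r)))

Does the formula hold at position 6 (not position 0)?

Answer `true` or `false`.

s_0={p}: (F(!q) U X((q | r)))=True F(!q)=True !q=True q=False X((q | r))=True (q | r)=False r=False
s_1={q,s}: (F(!q) U X((q | r)))=True F(!q)=True !q=False q=True X((q | r))=False (q | r)=True r=False
s_2={}: (F(!q) U X((q | r)))=True F(!q)=True !q=True q=False X((q | r))=True (q | r)=False r=False
s_3={r,s}: (F(!q) U X((q | r)))=True F(!q)=True !q=True q=False X((q | r))=True (q | r)=True r=True
s_4={p,q,r}: (F(!q) U X((q | r)))=True F(!q)=True !q=False q=True X((q | r))=True (q | r)=True r=True
s_5={r}: (F(!q) U X((q | r)))=True F(!q)=True !q=True q=False X((q | r))=True (q | r)=True r=True
s_6={p,r}: (F(!q) U X((q | r)))=False F(!q)=True !q=True q=False X((q | r))=False (q | r)=True r=True
Evaluating at position 6: result = False

Answer: false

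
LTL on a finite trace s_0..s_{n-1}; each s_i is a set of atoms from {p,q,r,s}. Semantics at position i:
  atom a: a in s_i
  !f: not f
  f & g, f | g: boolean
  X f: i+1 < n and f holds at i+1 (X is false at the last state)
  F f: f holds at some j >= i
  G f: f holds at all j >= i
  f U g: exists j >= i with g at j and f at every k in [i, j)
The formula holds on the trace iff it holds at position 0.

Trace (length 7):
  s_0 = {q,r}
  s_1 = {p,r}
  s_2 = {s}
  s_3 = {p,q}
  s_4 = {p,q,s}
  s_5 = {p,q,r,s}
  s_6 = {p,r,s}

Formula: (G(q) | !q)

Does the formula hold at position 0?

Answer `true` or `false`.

s_0={q,r}: (G(q) | !q)=False G(q)=False q=True !q=False
s_1={p,r}: (G(q) | !q)=True G(q)=False q=False !q=True
s_2={s}: (G(q) | !q)=True G(q)=False q=False !q=True
s_3={p,q}: (G(q) | !q)=False G(q)=False q=True !q=False
s_4={p,q,s}: (G(q) | !q)=False G(q)=False q=True !q=False
s_5={p,q,r,s}: (G(q) | !q)=False G(q)=False q=True !q=False
s_6={p,r,s}: (G(q) | !q)=True G(q)=False q=False !q=True

Answer: false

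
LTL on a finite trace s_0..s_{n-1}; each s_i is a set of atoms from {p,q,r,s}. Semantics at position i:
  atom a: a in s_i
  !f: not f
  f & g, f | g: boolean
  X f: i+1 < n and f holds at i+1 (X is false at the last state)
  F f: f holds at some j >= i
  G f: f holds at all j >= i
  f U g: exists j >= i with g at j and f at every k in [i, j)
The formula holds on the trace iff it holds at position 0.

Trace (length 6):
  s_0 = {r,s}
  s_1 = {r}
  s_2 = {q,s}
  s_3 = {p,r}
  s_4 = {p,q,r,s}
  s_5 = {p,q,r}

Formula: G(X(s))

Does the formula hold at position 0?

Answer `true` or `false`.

s_0={r,s}: G(X(s))=False X(s)=False s=True
s_1={r}: G(X(s))=False X(s)=True s=False
s_2={q,s}: G(X(s))=False X(s)=False s=True
s_3={p,r}: G(X(s))=False X(s)=True s=False
s_4={p,q,r,s}: G(X(s))=False X(s)=False s=True
s_5={p,q,r}: G(X(s))=False X(s)=False s=False

Answer: false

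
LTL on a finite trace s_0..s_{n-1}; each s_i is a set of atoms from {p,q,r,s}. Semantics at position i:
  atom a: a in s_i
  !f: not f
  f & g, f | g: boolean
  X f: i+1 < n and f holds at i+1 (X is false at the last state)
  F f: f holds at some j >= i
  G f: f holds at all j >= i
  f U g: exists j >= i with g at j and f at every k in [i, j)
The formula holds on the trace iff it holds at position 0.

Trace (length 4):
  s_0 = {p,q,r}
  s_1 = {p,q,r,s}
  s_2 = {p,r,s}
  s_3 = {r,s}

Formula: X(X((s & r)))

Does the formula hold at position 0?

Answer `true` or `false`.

s_0={p,q,r}: X(X((s & r)))=True X((s & r))=True (s & r)=False s=False r=True
s_1={p,q,r,s}: X(X((s & r)))=True X((s & r))=True (s & r)=True s=True r=True
s_2={p,r,s}: X(X((s & r)))=False X((s & r))=True (s & r)=True s=True r=True
s_3={r,s}: X(X((s & r)))=False X((s & r))=False (s & r)=True s=True r=True

Answer: true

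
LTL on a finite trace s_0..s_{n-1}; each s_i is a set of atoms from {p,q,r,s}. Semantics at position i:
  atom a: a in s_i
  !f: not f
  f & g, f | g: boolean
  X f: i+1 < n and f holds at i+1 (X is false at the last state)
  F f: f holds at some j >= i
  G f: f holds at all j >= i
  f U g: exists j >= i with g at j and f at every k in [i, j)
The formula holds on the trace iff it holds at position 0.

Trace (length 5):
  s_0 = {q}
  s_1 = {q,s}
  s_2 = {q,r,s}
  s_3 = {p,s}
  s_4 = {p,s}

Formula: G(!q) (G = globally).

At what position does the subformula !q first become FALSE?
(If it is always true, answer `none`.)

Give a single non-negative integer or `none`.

Answer: 0

Derivation:
s_0={q}: !q=False q=True
s_1={q,s}: !q=False q=True
s_2={q,r,s}: !q=False q=True
s_3={p,s}: !q=True q=False
s_4={p,s}: !q=True q=False
G(!q) holds globally = False
First violation at position 0.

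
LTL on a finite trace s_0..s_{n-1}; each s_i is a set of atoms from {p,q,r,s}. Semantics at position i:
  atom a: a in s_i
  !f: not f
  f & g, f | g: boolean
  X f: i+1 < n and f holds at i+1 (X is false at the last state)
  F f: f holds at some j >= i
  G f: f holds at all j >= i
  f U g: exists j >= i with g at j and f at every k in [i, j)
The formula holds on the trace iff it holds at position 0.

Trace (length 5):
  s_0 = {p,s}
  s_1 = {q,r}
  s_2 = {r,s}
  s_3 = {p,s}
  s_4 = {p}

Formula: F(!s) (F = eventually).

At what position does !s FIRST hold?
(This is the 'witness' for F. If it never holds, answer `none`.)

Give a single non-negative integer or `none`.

s_0={p,s}: !s=False s=True
s_1={q,r}: !s=True s=False
s_2={r,s}: !s=False s=True
s_3={p,s}: !s=False s=True
s_4={p}: !s=True s=False
F(!s) holds; first witness at position 1.

Answer: 1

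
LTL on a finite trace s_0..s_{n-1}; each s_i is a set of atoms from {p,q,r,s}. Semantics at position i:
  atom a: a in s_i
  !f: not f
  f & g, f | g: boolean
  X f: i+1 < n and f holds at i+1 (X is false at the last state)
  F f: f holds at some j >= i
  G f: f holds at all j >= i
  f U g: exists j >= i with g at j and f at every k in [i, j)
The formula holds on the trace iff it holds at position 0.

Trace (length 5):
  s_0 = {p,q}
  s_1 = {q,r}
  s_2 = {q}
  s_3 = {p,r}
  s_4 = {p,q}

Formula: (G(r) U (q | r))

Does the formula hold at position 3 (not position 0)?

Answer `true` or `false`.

s_0={p,q}: (G(r) U (q | r))=True G(r)=False r=False (q | r)=True q=True
s_1={q,r}: (G(r) U (q | r))=True G(r)=False r=True (q | r)=True q=True
s_2={q}: (G(r) U (q | r))=True G(r)=False r=False (q | r)=True q=True
s_3={p,r}: (G(r) U (q | r))=True G(r)=False r=True (q | r)=True q=False
s_4={p,q}: (G(r) U (q | r))=True G(r)=False r=False (q | r)=True q=True
Evaluating at position 3: result = True

Answer: true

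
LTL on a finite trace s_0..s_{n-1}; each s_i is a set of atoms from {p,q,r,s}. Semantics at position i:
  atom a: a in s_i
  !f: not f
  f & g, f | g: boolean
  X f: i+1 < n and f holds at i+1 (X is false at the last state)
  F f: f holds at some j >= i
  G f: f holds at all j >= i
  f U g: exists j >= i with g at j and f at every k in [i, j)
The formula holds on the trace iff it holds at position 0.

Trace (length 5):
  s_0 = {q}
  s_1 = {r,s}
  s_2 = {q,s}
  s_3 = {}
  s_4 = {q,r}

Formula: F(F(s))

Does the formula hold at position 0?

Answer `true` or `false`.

Answer: true

Derivation:
s_0={q}: F(F(s))=True F(s)=True s=False
s_1={r,s}: F(F(s))=True F(s)=True s=True
s_2={q,s}: F(F(s))=True F(s)=True s=True
s_3={}: F(F(s))=False F(s)=False s=False
s_4={q,r}: F(F(s))=False F(s)=False s=False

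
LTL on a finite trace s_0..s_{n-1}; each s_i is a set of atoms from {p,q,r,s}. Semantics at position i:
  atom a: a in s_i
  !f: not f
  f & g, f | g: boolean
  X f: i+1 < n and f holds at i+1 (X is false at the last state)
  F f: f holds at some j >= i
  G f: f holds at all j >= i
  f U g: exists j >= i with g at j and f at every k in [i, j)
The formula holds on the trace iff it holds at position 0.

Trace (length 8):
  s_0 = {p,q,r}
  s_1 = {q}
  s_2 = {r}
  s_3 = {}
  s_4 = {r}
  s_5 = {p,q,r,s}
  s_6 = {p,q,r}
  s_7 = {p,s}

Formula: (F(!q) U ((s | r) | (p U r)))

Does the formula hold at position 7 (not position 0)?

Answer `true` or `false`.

Answer: true

Derivation:
s_0={p,q,r}: (F(!q) U ((s | r) | (p U r)))=True F(!q)=True !q=False q=True ((s | r) | (p U r))=True (s | r)=True s=False r=True (p U r)=True p=True
s_1={q}: (F(!q) U ((s | r) | (p U r)))=True F(!q)=True !q=False q=True ((s | r) | (p U r))=False (s | r)=False s=False r=False (p U r)=False p=False
s_2={r}: (F(!q) U ((s | r) | (p U r)))=True F(!q)=True !q=True q=False ((s | r) | (p U r))=True (s | r)=True s=False r=True (p U r)=True p=False
s_3={}: (F(!q) U ((s | r) | (p U r)))=True F(!q)=True !q=True q=False ((s | r) | (p U r))=False (s | r)=False s=False r=False (p U r)=False p=False
s_4={r}: (F(!q) U ((s | r) | (p U r)))=True F(!q)=True !q=True q=False ((s | r) | (p U r))=True (s | r)=True s=False r=True (p U r)=True p=False
s_5={p,q,r,s}: (F(!q) U ((s | r) | (p U r)))=True F(!q)=True !q=False q=True ((s | r) | (p U r))=True (s | r)=True s=True r=True (p U r)=True p=True
s_6={p,q,r}: (F(!q) U ((s | r) | (p U r)))=True F(!q)=True !q=False q=True ((s | r) | (p U r))=True (s | r)=True s=False r=True (p U r)=True p=True
s_7={p,s}: (F(!q) U ((s | r) | (p U r)))=True F(!q)=True !q=True q=False ((s | r) | (p U r))=True (s | r)=True s=True r=False (p U r)=False p=True
Evaluating at position 7: result = True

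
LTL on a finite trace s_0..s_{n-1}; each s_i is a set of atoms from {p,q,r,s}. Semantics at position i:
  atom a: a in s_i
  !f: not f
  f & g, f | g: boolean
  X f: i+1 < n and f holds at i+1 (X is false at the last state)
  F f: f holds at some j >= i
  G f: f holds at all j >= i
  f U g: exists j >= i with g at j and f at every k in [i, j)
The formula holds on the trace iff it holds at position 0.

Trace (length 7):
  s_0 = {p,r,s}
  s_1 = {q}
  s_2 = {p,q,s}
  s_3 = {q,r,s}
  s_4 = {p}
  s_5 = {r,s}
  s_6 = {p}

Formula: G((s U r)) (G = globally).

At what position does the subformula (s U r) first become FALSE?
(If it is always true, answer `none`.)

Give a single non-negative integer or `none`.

Answer: 1

Derivation:
s_0={p,r,s}: (s U r)=True s=True r=True
s_1={q}: (s U r)=False s=False r=False
s_2={p,q,s}: (s U r)=True s=True r=False
s_3={q,r,s}: (s U r)=True s=True r=True
s_4={p}: (s U r)=False s=False r=False
s_5={r,s}: (s U r)=True s=True r=True
s_6={p}: (s U r)=False s=False r=False
G((s U r)) holds globally = False
First violation at position 1.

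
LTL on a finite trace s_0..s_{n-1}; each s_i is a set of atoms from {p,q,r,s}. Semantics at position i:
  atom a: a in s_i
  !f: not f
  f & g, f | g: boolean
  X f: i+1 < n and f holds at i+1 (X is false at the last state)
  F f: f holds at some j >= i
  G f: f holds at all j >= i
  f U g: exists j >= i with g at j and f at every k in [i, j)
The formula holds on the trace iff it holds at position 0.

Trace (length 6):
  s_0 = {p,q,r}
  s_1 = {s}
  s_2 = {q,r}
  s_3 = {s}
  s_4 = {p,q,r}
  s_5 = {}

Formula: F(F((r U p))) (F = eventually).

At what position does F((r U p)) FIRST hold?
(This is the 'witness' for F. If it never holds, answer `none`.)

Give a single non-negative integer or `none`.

Answer: 0

Derivation:
s_0={p,q,r}: F((r U p))=True (r U p)=True r=True p=True
s_1={s}: F((r U p))=True (r U p)=False r=False p=False
s_2={q,r}: F((r U p))=True (r U p)=False r=True p=False
s_3={s}: F((r U p))=True (r U p)=False r=False p=False
s_4={p,q,r}: F((r U p))=True (r U p)=True r=True p=True
s_5={}: F((r U p))=False (r U p)=False r=False p=False
F(F((r U p))) holds; first witness at position 0.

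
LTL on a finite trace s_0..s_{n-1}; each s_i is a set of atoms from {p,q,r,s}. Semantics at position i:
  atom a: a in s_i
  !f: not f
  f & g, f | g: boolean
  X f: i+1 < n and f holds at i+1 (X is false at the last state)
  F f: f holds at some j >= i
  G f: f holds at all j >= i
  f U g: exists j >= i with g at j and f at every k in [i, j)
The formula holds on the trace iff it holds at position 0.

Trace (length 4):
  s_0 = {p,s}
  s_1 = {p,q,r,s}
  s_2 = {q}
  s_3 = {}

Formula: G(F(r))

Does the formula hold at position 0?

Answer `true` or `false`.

s_0={p,s}: G(F(r))=False F(r)=True r=False
s_1={p,q,r,s}: G(F(r))=False F(r)=True r=True
s_2={q}: G(F(r))=False F(r)=False r=False
s_3={}: G(F(r))=False F(r)=False r=False

Answer: false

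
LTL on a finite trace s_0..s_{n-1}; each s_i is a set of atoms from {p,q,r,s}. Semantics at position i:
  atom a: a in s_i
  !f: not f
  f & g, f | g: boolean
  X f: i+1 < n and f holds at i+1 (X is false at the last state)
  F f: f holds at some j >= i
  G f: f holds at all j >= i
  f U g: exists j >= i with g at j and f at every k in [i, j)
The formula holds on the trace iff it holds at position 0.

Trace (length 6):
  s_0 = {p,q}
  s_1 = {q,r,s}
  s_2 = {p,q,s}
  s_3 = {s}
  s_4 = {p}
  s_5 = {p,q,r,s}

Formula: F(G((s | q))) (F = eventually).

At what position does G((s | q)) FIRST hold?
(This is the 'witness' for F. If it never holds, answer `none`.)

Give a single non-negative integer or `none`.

s_0={p,q}: G((s | q))=False (s | q)=True s=False q=True
s_1={q,r,s}: G((s | q))=False (s | q)=True s=True q=True
s_2={p,q,s}: G((s | q))=False (s | q)=True s=True q=True
s_3={s}: G((s | q))=False (s | q)=True s=True q=False
s_4={p}: G((s | q))=False (s | q)=False s=False q=False
s_5={p,q,r,s}: G((s | q))=True (s | q)=True s=True q=True
F(G((s | q))) holds; first witness at position 5.

Answer: 5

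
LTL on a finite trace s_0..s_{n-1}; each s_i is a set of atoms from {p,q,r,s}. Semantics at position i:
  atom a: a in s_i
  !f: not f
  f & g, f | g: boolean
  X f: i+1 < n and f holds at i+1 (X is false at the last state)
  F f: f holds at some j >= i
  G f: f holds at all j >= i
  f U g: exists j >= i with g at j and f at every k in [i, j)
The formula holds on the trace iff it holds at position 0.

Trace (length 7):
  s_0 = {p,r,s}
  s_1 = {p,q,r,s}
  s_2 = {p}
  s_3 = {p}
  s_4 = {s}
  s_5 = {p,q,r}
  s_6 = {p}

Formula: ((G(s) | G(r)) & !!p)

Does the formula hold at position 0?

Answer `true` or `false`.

s_0={p,r,s}: ((G(s) | G(r)) & !!p)=False (G(s) | G(r))=False G(s)=False s=True G(r)=False r=True !!p=True !p=False p=True
s_1={p,q,r,s}: ((G(s) | G(r)) & !!p)=False (G(s) | G(r))=False G(s)=False s=True G(r)=False r=True !!p=True !p=False p=True
s_2={p}: ((G(s) | G(r)) & !!p)=False (G(s) | G(r))=False G(s)=False s=False G(r)=False r=False !!p=True !p=False p=True
s_3={p}: ((G(s) | G(r)) & !!p)=False (G(s) | G(r))=False G(s)=False s=False G(r)=False r=False !!p=True !p=False p=True
s_4={s}: ((G(s) | G(r)) & !!p)=False (G(s) | G(r))=False G(s)=False s=True G(r)=False r=False !!p=False !p=True p=False
s_5={p,q,r}: ((G(s) | G(r)) & !!p)=False (G(s) | G(r))=False G(s)=False s=False G(r)=False r=True !!p=True !p=False p=True
s_6={p}: ((G(s) | G(r)) & !!p)=False (G(s) | G(r))=False G(s)=False s=False G(r)=False r=False !!p=True !p=False p=True

Answer: false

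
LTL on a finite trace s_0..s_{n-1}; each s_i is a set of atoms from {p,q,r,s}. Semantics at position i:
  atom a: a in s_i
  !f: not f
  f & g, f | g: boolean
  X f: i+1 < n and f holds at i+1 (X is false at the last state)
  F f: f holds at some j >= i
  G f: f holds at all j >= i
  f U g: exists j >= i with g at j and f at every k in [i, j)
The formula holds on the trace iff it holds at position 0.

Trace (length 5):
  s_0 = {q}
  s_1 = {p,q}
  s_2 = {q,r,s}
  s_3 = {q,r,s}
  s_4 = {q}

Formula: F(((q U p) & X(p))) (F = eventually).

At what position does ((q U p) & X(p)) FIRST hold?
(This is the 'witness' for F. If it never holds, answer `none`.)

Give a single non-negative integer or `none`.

s_0={q}: ((q U p) & X(p))=True (q U p)=True q=True p=False X(p)=True
s_1={p,q}: ((q U p) & X(p))=False (q U p)=True q=True p=True X(p)=False
s_2={q,r,s}: ((q U p) & X(p))=False (q U p)=False q=True p=False X(p)=False
s_3={q,r,s}: ((q U p) & X(p))=False (q U p)=False q=True p=False X(p)=False
s_4={q}: ((q U p) & X(p))=False (q U p)=False q=True p=False X(p)=False
F(((q U p) & X(p))) holds; first witness at position 0.

Answer: 0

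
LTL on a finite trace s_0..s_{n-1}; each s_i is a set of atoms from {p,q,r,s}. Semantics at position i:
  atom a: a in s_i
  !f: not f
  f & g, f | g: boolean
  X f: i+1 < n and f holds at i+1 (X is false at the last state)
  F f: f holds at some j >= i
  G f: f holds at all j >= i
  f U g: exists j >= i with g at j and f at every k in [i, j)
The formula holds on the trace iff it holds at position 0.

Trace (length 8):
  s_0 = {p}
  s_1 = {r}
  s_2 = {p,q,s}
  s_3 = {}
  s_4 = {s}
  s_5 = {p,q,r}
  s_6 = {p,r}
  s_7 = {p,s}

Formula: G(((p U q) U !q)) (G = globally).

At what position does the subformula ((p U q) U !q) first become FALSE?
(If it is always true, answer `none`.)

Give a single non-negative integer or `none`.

Answer: none

Derivation:
s_0={p}: ((p U q) U !q)=True (p U q)=False p=True q=False !q=True
s_1={r}: ((p U q) U !q)=True (p U q)=False p=False q=False !q=True
s_2={p,q,s}: ((p U q) U !q)=True (p U q)=True p=True q=True !q=False
s_3={}: ((p U q) U !q)=True (p U q)=False p=False q=False !q=True
s_4={s}: ((p U q) U !q)=True (p U q)=False p=False q=False !q=True
s_5={p,q,r}: ((p U q) U !q)=True (p U q)=True p=True q=True !q=False
s_6={p,r}: ((p U q) U !q)=True (p U q)=False p=True q=False !q=True
s_7={p,s}: ((p U q) U !q)=True (p U q)=False p=True q=False !q=True
G(((p U q) U !q)) holds globally = True
No violation — formula holds at every position.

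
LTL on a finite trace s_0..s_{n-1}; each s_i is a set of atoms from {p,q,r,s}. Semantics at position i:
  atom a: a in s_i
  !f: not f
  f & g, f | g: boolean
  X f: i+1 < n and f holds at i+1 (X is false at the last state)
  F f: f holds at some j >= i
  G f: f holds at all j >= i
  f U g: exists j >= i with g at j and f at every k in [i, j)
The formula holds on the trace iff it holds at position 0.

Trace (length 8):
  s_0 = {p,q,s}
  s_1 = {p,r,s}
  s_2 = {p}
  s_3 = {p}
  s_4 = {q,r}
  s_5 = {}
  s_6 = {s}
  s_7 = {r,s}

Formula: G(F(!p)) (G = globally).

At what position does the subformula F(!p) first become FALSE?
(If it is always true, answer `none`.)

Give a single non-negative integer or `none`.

s_0={p,q,s}: F(!p)=True !p=False p=True
s_1={p,r,s}: F(!p)=True !p=False p=True
s_2={p}: F(!p)=True !p=False p=True
s_3={p}: F(!p)=True !p=False p=True
s_4={q,r}: F(!p)=True !p=True p=False
s_5={}: F(!p)=True !p=True p=False
s_6={s}: F(!p)=True !p=True p=False
s_7={r,s}: F(!p)=True !p=True p=False
G(F(!p)) holds globally = True
No violation — formula holds at every position.

Answer: none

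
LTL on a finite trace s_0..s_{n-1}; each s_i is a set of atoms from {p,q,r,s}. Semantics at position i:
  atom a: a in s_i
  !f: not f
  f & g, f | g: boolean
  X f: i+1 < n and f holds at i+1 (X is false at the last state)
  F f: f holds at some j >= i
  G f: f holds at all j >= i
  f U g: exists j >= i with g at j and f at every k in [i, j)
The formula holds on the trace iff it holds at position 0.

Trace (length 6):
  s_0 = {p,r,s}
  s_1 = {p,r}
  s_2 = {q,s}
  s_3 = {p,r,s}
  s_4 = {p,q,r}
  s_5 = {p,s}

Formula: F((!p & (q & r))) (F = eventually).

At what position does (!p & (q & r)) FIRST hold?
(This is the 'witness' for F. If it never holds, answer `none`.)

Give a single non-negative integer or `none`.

Answer: none

Derivation:
s_0={p,r,s}: (!p & (q & r))=False !p=False p=True (q & r)=False q=False r=True
s_1={p,r}: (!p & (q & r))=False !p=False p=True (q & r)=False q=False r=True
s_2={q,s}: (!p & (q & r))=False !p=True p=False (q & r)=False q=True r=False
s_3={p,r,s}: (!p & (q & r))=False !p=False p=True (q & r)=False q=False r=True
s_4={p,q,r}: (!p & (q & r))=False !p=False p=True (q & r)=True q=True r=True
s_5={p,s}: (!p & (q & r))=False !p=False p=True (q & r)=False q=False r=False
F((!p & (q & r))) does not hold (no witness exists).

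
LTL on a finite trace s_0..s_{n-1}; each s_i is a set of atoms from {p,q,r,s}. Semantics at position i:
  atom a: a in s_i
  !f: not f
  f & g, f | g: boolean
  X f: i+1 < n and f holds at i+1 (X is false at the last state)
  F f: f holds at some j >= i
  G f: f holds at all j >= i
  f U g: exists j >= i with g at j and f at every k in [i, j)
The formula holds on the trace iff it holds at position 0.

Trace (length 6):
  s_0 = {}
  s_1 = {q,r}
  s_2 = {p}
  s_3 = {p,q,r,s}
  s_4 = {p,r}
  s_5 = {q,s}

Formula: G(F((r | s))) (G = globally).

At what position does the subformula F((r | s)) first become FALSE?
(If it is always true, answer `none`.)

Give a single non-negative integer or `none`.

s_0={}: F((r | s))=True (r | s)=False r=False s=False
s_1={q,r}: F((r | s))=True (r | s)=True r=True s=False
s_2={p}: F((r | s))=True (r | s)=False r=False s=False
s_3={p,q,r,s}: F((r | s))=True (r | s)=True r=True s=True
s_4={p,r}: F((r | s))=True (r | s)=True r=True s=False
s_5={q,s}: F((r | s))=True (r | s)=True r=False s=True
G(F((r | s))) holds globally = True
No violation — formula holds at every position.

Answer: none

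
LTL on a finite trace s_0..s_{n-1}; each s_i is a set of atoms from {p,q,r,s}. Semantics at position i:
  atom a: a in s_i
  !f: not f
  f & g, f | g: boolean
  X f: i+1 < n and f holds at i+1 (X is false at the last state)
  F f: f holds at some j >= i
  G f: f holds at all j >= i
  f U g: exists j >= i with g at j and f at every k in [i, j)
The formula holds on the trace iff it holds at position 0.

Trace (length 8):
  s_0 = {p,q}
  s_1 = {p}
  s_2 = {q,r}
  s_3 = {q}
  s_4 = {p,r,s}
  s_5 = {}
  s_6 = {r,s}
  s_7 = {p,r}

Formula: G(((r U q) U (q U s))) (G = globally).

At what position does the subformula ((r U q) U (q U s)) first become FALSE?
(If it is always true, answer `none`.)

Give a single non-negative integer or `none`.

Answer: 0

Derivation:
s_0={p,q}: ((r U q) U (q U s))=False (r U q)=True r=False q=True (q U s)=False s=False
s_1={p}: ((r U q) U (q U s))=False (r U q)=False r=False q=False (q U s)=False s=False
s_2={q,r}: ((r U q) U (q U s))=True (r U q)=True r=True q=True (q U s)=True s=False
s_3={q}: ((r U q) U (q U s))=True (r U q)=True r=False q=True (q U s)=True s=False
s_4={p,r,s}: ((r U q) U (q U s))=True (r U q)=False r=True q=False (q U s)=True s=True
s_5={}: ((r U q) U (q U s))=False (r U q)=False r=False q=False (q U s)=False s=False
s_6={r,s}: ((r U q) U (q U s))=True (r U q)=False r=True q=False (q U s)=True s=True
s_7={p,r}: ((r U q) U (q U s))=False (r U q)=False r=True q=False (q U s)=False s=False
G(((r U q) U (q U s))) holds globally = False
First violation at position 0.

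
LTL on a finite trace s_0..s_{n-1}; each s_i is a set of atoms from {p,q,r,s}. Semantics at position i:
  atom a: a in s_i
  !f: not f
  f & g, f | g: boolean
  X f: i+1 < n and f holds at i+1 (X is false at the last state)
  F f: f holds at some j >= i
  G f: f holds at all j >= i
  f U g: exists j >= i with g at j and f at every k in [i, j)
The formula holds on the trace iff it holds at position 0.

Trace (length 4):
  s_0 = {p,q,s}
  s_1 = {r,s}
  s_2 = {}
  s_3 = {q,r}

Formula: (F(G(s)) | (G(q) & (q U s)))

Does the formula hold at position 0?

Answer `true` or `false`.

s_0={p,q,s}: (F(G(s)) | (G(q) & (q U s)))=False F(G(s))=False G(s)=False s=True (G(q) & (q U s))=False G(q)=False q=True (q U s)=True
s_1={r,s}: (F(G(s)) | (G(q) & (q U s)))=False F(G(s))=False G(s)=False s=True (G(q) & (q U s))=False G(q)=False q=False (q U s)=True
s_2={}: (F(G(s)) | (G(q) & (q U s)))=False F(G(s))=False G(s)=False s=False (G(q) & (q U s))=False G(q)=False q=False (q U s)=False
s_3={q,r}: (F(G(s)) | (G(q) & (q U s)))=False F(G(s))=False G(s)=False s=False (G(q) & (q U s))=False G(q)=True q=True (q U s)=False

Answer: false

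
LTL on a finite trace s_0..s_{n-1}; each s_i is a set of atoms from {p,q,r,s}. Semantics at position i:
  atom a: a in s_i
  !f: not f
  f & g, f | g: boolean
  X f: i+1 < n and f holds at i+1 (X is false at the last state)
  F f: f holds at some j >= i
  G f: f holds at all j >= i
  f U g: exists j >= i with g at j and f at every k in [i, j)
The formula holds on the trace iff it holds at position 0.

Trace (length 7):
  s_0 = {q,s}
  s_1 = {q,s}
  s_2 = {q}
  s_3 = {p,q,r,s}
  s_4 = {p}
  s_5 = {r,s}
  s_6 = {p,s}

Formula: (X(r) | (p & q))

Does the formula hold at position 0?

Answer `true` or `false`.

Answer: false

Derivation:
s_0={q,s}: (X(r) | (p & q))=False X(r)=False r=False (p & q)=False p=False q=True
s_1={q,s}: (X(r) | (p & q))=False X(r)=False r=False (p & q)=False p=False q=True
s_2={q}: (X(r) | (p & q))=True X(r)=True r=False (p & q)=False p=False q=True
s_3={p,q,r,s}: (X(r) | (p & q))=True X(r)=False r=True (p & q)=True p=True q=True
s_4={p}: (X(r) | (p & q))=True X(r)=True r=False (p & q)=False p=True q=False
s_5={r,s}: (X(r) | (p & q))=False X(r)=False r=True (p & q)=False p=False q=False
s_6={p,s}: (X(r) | (p & q))=False X(r)=False r=False (p & q)=False p=True q=False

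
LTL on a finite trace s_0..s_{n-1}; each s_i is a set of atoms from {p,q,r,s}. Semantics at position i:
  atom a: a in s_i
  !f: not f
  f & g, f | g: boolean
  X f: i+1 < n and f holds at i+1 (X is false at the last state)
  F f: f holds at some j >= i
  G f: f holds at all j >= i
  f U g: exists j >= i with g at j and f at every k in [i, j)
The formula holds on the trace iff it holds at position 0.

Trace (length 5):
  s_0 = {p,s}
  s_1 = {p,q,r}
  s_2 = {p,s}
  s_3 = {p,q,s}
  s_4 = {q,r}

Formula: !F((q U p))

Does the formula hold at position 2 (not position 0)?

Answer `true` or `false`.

Answer: false

Derivation:
s_0={p,s}: !F((q U p))=False F((q U p))=True (q U p)=True q=False p=True
s_1={p,q,r}: !F((q U p))=False F((q U p))=True (q U p)=True q=True p=True
s_2={p,s}: !F((q U p))=False F((q U p))=True (q U p)=True q=False p=True
s_3={p,q,s}: !F((q U p))=False F((q U p))=True (q U p)=True q=True p=True
s_4={q,r}: !F((q U p))=True F((q U p))=False (q U p)=False q=True p=False
Evaluating at position 2: result = False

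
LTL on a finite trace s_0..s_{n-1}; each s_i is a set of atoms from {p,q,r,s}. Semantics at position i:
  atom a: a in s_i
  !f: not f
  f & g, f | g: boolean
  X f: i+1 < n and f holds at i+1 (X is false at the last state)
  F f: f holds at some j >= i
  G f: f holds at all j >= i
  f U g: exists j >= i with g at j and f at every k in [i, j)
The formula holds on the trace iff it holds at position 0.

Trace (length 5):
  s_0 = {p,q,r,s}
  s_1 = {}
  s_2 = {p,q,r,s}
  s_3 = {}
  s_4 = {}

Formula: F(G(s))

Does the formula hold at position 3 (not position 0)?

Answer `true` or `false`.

Answer: false

Derivation:
s_0={p,q,r,s}: F(G(s))=False G(s)=False s=True
s_1={}: F(G(s))=False G(s)=False s=False
s_2={p,q,r,s}: F(G(s))=False G(s)=False s=True
s_3={}: F(G(s))=False G(s)=False s=False
s_4={}: F(G(s))=False G(s)=False s=False
Evaluating at position 3: result = False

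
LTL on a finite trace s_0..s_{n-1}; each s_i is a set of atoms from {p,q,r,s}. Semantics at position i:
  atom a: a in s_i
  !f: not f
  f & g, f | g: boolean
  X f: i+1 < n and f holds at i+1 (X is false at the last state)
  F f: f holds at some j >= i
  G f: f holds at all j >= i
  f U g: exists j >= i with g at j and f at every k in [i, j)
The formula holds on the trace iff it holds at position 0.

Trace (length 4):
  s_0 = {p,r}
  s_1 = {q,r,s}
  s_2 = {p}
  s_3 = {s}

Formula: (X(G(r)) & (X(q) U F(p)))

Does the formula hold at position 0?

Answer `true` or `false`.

Answer: false

Derivation:
s_0={p,r}: (X(G(r)) & (X(q) U F(p)))=False X(G(r))=False G(r)=False r=True (X(q) U F(p))=True X(q)=True q=False F(p)=True p=True
s_1={q,r,s}: (X(G(r)) & (X(q) U F(p)))=False X(G(r))=False G(r)=False r=True (X(q) U F(p))=True X(q)=False q=True F(p)=True p=False
s_2={p}: (X(G(r)) & (X(q) U F(p)))=False X(G(r))=False G(r)=False r=False (X(q) U F(p))=True X(q)=False q=False F(p)=True p=True
s_3={s}: (X(G(r)) & (X(q) U F(p)))=False X(G(r))=False G(r)=False r=False (X(q) U F(p))=False X(q)=False q=False F(p)=False p=False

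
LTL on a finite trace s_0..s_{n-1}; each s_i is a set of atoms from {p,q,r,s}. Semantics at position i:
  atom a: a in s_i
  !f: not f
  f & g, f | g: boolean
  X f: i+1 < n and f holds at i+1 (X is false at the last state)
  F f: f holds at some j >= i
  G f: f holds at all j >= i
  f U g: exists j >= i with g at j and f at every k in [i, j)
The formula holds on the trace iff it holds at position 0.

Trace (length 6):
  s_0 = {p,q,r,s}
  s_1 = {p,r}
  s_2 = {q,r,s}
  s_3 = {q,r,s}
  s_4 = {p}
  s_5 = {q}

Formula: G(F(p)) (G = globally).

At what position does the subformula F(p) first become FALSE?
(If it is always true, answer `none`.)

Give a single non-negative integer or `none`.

Answer: 5

Derivation:
s_0={p,q,r,s}: F(p)=True p=True
s_1={p,r}: F(p)=True p=True
s_2={q,r,s}: F(p)=True p=False
s_3={q,r,s}: F(p)=True p=False
s_4={p}: F(p)=True p=True
s_5={q}: F(p)=False p=False
G(F(p)) holds globally = False
First violation at position 5.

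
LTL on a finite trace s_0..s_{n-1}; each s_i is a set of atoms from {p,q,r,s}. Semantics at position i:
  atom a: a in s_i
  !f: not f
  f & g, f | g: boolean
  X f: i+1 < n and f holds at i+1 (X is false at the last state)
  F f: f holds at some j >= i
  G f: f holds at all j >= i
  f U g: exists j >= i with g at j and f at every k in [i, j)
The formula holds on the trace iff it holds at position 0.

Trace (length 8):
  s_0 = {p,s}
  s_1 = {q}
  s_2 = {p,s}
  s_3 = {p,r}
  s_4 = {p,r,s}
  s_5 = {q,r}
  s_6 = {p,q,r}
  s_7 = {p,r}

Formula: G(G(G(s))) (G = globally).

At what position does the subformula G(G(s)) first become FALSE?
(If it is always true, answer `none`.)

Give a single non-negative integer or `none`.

Answer: 0

Derivation:
s_0={p,s}: G(G(s))=False G(s)=False s=True
s_1={q}: G(G(s))=False G(s)=False s=False
s_2={p,s}: G(G(s))=False G(s)=False s=True
s_3={p,r}: G(G(s))=False G(s)=False s=False
s_4={p,r,s}: G(G(s))=False G(s)=False s=True
s_5={q,r}: G(G(s))=False G(s)=False s=False
s_6={p,q,r}: G(G(s))=False G(s)=False s=False
s_7={p,r}: G(G(s))=False G(s)=False s=False
G(G(G(s))) holds globally = False
First violation at position 0.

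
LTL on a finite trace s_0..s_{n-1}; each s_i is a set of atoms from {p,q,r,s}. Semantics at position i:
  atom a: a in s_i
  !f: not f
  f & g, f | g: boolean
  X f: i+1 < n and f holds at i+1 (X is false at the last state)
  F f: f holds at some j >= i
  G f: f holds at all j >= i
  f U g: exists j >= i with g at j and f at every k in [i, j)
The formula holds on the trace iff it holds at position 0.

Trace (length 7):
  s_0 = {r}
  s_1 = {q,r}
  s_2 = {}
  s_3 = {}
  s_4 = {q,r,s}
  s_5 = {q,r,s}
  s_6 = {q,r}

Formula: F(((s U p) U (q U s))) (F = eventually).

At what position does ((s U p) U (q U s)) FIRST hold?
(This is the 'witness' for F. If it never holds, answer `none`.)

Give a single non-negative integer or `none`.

Answer: 4

Derivation:
s_0={r}: ((s U p) U (q U s))=False (s U p)=False s=False p=False (q U s)=False q=False
s_1={q,r}: ((s U p) U (q U s))=False (s U p)=False s=False p=False (q U s)=False q=True
s_2={}: ((s U p) U (q U s))=False (s U p)=False s=False p=False (q U s)=False q=False
s_3={}: ((s U p) U (q U s))=False (s U p)=False s=False p=False (q U s)=False q=False
s_4={q,r,s}: ((s U p) U (q U s))=True (s U p)=False s=True p=False (q U s)=True q=True
s_5={q,r,s}: ((s U p) U (q U s))=True (s U p)=False s=True p=False (q U s)=True q=True
s_6={q,r}: ((s U p) U (q U s))=False (s U p)=False s=False p=False (q U s)=False q=True
F(((s U p) U (q U s))) holds; first witness at position 4.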